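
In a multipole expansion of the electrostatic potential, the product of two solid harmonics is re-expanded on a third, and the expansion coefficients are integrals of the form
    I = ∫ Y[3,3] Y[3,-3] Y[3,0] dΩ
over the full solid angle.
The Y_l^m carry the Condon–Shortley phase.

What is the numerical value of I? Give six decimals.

Σlᵢ=9 odd — θ-integrand is odd under cosθ→−cosθ; I=0

0.000000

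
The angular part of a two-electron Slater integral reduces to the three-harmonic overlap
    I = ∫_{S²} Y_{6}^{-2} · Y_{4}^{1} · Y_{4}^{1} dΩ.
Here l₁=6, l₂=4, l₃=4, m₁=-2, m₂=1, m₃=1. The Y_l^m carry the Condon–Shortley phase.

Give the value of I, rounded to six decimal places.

Rules hold: Σm=0, L=14 even, 2≤4≤10.
N = 13·9·9 = 1053
Δ = 6!·6!·2!/15! = 1/1261260
Racah Σ t=2..4: t=2:+1/4608 t=3:−1/1296 t=4:+1/4608 = -7/20736
⇒ 3j(6 4 4; 0 0 0)² = 20/1287, sgn -1
Racah Σ t=3..5: t=3:−1/8640 t=4:+1/2304 t=5:−1/8640 = 7/34560
⇒ 3j(6 4 4; -2 1 1)² = 7/429, sgn -1
4πI² = N·(3j₀)²·(3jₘ)² = 420/1573
I = +1·√(0.267006/4π) = 0.14576570

0.145766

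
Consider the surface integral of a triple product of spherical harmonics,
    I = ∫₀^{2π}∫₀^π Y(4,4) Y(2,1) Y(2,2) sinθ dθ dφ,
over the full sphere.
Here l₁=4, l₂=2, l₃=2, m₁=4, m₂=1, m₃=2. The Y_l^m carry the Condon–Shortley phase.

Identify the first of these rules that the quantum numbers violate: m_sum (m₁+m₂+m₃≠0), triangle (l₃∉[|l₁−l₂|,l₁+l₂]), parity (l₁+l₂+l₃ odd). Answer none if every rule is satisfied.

m_sum

azimuthal sum: 4 + 1 + 2 = 7  ✗
2 ≤ 2 ≤ 6 (triangle on l)
L = 4 + 2 + 2 = 8 (even)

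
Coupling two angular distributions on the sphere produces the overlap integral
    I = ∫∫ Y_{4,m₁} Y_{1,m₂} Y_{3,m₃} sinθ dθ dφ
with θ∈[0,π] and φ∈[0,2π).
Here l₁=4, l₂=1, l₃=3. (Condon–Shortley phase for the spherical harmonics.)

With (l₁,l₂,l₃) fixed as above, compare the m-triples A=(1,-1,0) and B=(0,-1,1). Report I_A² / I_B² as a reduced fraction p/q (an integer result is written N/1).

5/3

Same 4,1,3: normalisation and zero-m 3j drop out of the ratio.
A: Δ: 2! 6! 0! / 9! → 1/252; sum: t=0:+1/72 = 1/72; 3j²(4 1 3; 1 -1 0) = Δ·Π!·Σ² = 5/126  (sign -1)
B: Δ: 2! 6! 0! / 9! → 1/252; sum: t=0:+1/96 = 1/96; 3j²(4 1 3; 0 -1 1) = Δ·Π!·Σ² = 1/42  (sign +1)
I_A²/I_B² = (5/126)/(1/42) = 5/3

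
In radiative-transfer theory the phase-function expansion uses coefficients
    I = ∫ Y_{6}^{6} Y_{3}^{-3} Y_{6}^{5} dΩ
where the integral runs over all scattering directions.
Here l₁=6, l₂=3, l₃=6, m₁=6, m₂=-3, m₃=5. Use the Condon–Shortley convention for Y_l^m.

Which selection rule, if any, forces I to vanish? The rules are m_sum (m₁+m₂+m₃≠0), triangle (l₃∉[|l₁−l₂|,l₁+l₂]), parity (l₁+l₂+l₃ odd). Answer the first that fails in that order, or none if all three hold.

m_sum

azimuthal sum: 6 − 3 + 5 = 8  ✗
3 ≤ 6 ≤ 9 (triangle on l)
L = 6 + 3 + 6 = 15 (odd)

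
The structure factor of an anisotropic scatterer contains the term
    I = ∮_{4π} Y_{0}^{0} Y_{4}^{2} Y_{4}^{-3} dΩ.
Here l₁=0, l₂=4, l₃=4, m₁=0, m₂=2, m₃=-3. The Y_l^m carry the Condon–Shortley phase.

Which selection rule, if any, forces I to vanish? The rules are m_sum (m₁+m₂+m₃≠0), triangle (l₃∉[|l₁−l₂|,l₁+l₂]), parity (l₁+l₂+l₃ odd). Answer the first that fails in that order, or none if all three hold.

m_sum

azimuthal sum: 0 + 2 − 3 = -1  ✗
4 ≤ 4 ≤ 4 (triangle on l)
L = 0 + 4 + 4 = 8 (even)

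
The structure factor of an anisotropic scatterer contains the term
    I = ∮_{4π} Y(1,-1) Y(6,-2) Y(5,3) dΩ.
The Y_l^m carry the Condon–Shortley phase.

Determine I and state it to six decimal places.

Rules hold: Σm=0, L=12 even, 5≤5≤7.
N = 3·13·11 = 429
Δ = 2!·0!·10!/13! = 1/858
Racah Σ t=1..1: t=1:−1/14400 = -1/14400
⇒ 3j(1 6 5; 0 0 0)² = 6/143, sgn +1
Racah Σ t=2..2: t=2:+1/161280 = 1/161280
⇒ 3j(1 6 5; -1 -2 3)² = 1/143, sgn +1
4πI² = N·(3j₀)²·(3jₘ)² = 18/143
I = +1·√(0.125874/4π) = 0.10008369

0.100084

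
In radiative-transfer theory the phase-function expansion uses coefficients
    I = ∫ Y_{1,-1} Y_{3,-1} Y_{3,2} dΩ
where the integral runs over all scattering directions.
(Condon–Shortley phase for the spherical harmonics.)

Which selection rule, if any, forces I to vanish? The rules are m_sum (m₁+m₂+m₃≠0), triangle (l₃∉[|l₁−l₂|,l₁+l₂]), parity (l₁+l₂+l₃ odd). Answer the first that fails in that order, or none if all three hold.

parity

m₁+m₂+m₃ = -1 − 1 + 2 = 0  ✓
triangle: |1−3|=2 ≤ l₃=3 ≤ 1+3=4  ✓
parity: l₁+l₂+l₃ = 7 is odd  ✗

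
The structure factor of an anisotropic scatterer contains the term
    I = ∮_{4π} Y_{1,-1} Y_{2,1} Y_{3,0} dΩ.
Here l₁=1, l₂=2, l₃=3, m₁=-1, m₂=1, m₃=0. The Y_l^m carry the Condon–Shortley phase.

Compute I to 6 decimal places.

0.143048

m-sum 0 ✓  L=6 even ✓  1≤3≤3 ✓
Π(2lᵢ+1) = 3×5×7 = 105
triangle coeff Δ(1,2,3) = 1/105
Σ_t [0,0]: t=0:+1/4 = 1/4
(3j)²=3/35 [(1 2 3; 0 0 0)], sign=-1
Σ_t [0,0]: t=0:+1/12 = 1/12
(3j)²=1/35 [(1 2 3; -1 1 0)], sign=-1
⇒ 4πI² = 9/35
I = (+1)√(9/35/(4π)) = 0.14304817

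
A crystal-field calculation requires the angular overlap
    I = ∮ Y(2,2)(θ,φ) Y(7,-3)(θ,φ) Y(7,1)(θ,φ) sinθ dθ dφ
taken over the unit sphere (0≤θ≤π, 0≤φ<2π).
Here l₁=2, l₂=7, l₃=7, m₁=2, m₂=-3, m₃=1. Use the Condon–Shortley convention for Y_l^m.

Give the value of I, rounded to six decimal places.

Checks pass: Σm=0; 16 even; l₃=7∈[5,9].
(2·2+1)(2·7+1)(2·7+1) = 1125
Δ: 2! 2! 12! / 17! → 1/185640
sum: t=0:+1/2419200 t=1:−1/518400 t=2:+1/2419200 = -1/907200
3j²(2 7 7; 0 0 0) = Δ·Π!·Σ² = 56/3315  (sign +1)
sum: t=0:+1/3870720 = 1/3870720
3j²(2 7 7; 2 -3 1) = Δ·Π!·Σ² = 135/6188  (sign +1)
combine: 4πI² = 1125·56/3315·135/6188 = 20250/48841
take √, sign +1: I = 0.18164160

0.181642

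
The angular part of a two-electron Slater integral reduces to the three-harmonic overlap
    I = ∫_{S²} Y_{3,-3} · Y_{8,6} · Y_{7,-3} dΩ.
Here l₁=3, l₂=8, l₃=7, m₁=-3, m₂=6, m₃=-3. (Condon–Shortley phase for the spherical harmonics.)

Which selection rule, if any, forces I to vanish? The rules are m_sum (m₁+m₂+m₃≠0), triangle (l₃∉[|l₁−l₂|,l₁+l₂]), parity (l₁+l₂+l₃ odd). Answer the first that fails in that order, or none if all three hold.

azimuthal sum: -3 + 6 − 3 = 0  ✓
5 ≤ 7 ≤ 11 (triangle on l)  ✓
L = 3 + 8 + 7 = 18 (even)  ✓

none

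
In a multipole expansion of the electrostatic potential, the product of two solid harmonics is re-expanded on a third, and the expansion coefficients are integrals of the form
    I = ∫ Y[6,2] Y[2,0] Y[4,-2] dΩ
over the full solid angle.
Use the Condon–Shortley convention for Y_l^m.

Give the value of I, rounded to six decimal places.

0.206144

Rules hold: Σm=0, L=12 even, 4≤4≤8.
N = 13·5·9 = 585
Δ = 4!·8!·0!/13! = 1/6435
Racah Σ t=2..2: t=2:+1/2304 = 1/2304
⇒ 3j(6 2 4; 0 0 0)² = 5/143, sgn +1
Racah Σ t=2..2: t=2:+1/5760 = 1/5760
⇒ 3j(6 2 4; 2 0 -2)² = 56/2145, sgn +1
4πI² = N·(3j₀)²·(3jₘ)² = 840/1573
I = +1·√(0.534011/4π) = 0.20614383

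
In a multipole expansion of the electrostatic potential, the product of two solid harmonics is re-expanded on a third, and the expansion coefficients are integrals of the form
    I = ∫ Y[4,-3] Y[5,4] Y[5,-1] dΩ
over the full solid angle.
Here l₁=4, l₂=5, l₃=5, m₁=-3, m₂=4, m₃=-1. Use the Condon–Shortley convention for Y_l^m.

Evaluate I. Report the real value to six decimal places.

Rules hold: Σm=0, L=14 even, 1≤5≤9.
N = 9·11·11 = 1089
Δ = 4!·4!·6!/15! = 1/3153150
Racah Σ t=0..4: t=0:+1/69120 t=1:−1/1728 t=2:+1/576 t=3:−1/1728 t=4:+1/69120 = 7/11520
⇒ 3j(4 5 5; 0 0 0)² = 2/143, sgn -1
Racah Σ t=3..4: t=3:−1/103680 t=4:+1/17280 = 1/20736
⇒ 3j(4 5 5; -3 4 -1)² = 10/429, sgn +1
4πI² = N·(3j₀)²·(3jₘ)² = 60/169
I = -1·√(0.35503/4π) = -0.16808437

-0.168084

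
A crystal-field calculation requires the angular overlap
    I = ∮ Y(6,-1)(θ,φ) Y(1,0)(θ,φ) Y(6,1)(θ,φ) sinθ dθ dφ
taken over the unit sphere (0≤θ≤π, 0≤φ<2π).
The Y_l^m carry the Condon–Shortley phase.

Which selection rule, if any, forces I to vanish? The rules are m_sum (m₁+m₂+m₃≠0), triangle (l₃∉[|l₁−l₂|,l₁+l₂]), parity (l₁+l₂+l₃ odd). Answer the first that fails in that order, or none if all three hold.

m₁+m₂+m₃ = -1 + 0 + 1 = 0  ✓
triangle: |6−1|=5 ≤ l₃=6 ≤ 6+1=7  ✓
parity: l₁+l₂+l₃ = 13 is odd  ✗

parity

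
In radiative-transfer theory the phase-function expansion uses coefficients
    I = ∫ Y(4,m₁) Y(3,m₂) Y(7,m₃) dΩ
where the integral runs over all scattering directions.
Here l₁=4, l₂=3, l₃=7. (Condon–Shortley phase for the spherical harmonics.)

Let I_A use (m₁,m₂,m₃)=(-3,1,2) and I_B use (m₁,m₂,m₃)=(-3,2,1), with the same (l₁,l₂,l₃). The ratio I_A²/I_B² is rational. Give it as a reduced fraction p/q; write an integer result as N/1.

l's match ⇒ only the (l;m) 3-j factors differ between A and B.
A: triangle coeff Δ(4,3,7) = 1/45045; Σ_t [0,0]: t=0:+1/241920 = 1/241920; (3j)²=4/1001 [(4 3 7; -3 1 2)], sign=-1
B: triangle coeff Δ(4,3,7) = 1/45045; Σ_t [0,0]: t=0:+1/604800 = 1/604800; (3j)²=16/15015 [(4 3 7; -3 2 1)], sign=+1
I_A²/I_B² = (4/1001)/(16/15015) = 15/4

15/4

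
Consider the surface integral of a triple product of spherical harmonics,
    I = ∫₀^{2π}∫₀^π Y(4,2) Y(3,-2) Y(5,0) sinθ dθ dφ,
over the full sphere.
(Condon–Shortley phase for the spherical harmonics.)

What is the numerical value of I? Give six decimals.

m-sum 0 ✓  L=12 even ✓  1≤5≤7 ✓
Π(2lᵢ+1) = 9×7×11 = 693
triangle coeff Δ(4,3,5) = 1/180180
Σ_t [0,2]: t=0:+1/576 t=1:−1/144 t=2:+1/576 = -1/288
(3j)²=20/1001 [(4 3 5; 0 0 0)], sign=+1
Σ_t [0,1]: t=0:+1/576 t=1:−1/2880 = 1/720
(3j)²=80/3003 [(4 3 5; 2 -2 0)], sign=-1
⇒ 4πI² = 4800/13013
I = (-1)√(4800/13013/(4π)) = -0.17132746

-0.171327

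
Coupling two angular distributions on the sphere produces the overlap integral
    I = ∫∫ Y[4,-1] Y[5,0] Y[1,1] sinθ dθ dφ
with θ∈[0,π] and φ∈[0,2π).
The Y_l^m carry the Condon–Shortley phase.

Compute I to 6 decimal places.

0.155288

Checks pass: Σm=0; 10 even; l₃=1∈[1,9].
(2·4+1)(2·5+1)(2·1+1) = 297
Δ: 8! 0! 2! / 11! → 1/495
sum: t=4:+1/576 = 1/576
3j²(4 5 1; 0 0 0) = Δ·Π!·Σ² = 5/99  (sign -1)
sum: t=5:−1/1440 = -1/1440
3j²(4 5 1; -1 0 1) = Δ·Π!·Σ² = 2/99  (sign -1)
combine: 4πI² = 297·5/99·2/99 = 10/33
take √, sign +1: I = 0.15528807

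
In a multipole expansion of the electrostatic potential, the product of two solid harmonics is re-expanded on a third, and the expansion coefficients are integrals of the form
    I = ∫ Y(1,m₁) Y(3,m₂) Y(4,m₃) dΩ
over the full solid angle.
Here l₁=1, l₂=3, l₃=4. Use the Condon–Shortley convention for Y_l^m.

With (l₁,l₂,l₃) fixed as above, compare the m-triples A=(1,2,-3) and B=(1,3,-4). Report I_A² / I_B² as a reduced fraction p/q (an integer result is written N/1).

Shared (l₁,l₂,l₃)=(1,3,4): N and (l;000)² cancel in I_A²/I_B².
A: Δ = 0!·2!·6!/9! = 1/252; Racah Σ t=0..0: t=0:+1/240 = 1/240; ⇒ 3j(1 3 4; 1 2 -3)² = 1/12, sgn -1
B: Δ = 0!·2!·6!/9! = 1/252; Racah Σ t=0..0: t=0:+1/1440 = 1/1440; ⇒ 3j(1 3 4; 1 3 -4)² = 1/9, sgn +1
I_A²/I_B² = (1/12)/(1/9) = 3/4

3/4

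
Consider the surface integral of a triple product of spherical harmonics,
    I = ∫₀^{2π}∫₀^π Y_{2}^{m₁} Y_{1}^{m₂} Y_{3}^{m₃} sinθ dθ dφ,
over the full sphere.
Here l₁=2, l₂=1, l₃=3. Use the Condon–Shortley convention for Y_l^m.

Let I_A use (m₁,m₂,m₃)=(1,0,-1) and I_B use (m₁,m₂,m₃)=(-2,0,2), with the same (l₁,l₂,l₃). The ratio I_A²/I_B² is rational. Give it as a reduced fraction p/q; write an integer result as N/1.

l's match ⇒ only the (l;m) 3-j factors differ between A and B.
A: triangle coeff Δ(2,1,3) = 1/105; Σ_t [0,0]: t=0:+1/6 = 1/6; (3j)²=8/105 [(2 1 3; 1 0 -1)], sign=+1
B: triangle coeff Δ(2,1,3) = 1/105; Σ_t [0,0]: t=0:+1/24 = 1/24; (3j)²=1/21 [(2 1 3; -2 0 2)], sign=-1
I_A²/I_B² = (8/105)/(1/21) = 8/5

8/5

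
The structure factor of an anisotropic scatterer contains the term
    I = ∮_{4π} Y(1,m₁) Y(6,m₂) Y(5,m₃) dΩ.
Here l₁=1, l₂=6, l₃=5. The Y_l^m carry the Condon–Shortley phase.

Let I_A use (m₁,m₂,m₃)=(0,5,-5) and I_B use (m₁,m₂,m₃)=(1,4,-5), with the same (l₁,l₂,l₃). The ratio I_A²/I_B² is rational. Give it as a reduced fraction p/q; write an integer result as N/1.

11/1

Shared (l₁,l₂,l₃)=(1,6,5): N and (l;000)² cancel in I_A²/I_B².
A: Δ = 2!·0!·10!/13! = 1/858; Racah Σ t=1..1: t=1:−1/3628800 = -1/3628800; ⇒ 3j(1 6 5; 0 5 -5)² = 1/78, sgn -1
B: Δ = 2!·0!·10!/13! = 1/858; Racah Σ t=0..0: t=0:+1/7257600 = 1/7257600; ⇒ 3j(1 6 5; 1 4 -5)² = 1/858, sgn +1
I_A²/I_B² = (1/78)/(1/858) = 11/1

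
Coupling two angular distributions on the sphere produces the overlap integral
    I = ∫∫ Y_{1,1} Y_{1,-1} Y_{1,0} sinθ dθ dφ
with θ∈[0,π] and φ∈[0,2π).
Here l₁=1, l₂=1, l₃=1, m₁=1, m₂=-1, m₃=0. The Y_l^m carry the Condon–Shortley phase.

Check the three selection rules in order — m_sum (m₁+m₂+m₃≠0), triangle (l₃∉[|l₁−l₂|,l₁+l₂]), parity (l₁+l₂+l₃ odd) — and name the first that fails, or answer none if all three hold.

parity

m₁+m₂+m₃ = 1 − 1 + 0 = 0  ✓
triangle: |1−1|=0 ≤ l₃=1 ≤ 1+1=2  ✓
parity: l₁+l₂+l₃ = 3 is odd  ✗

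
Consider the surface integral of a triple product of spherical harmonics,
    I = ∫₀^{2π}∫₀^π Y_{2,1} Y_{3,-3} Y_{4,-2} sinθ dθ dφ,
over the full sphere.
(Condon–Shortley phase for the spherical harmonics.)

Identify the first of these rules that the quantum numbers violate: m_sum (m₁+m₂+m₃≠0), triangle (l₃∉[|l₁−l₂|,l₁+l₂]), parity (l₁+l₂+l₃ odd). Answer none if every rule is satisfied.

azimuthal sum: 1 − 3 − 2 = -4  ✗
1 ≤ 4 ≤ 5 (triangle on l)
L = 2 + 3 + 4 = 9 (odd)

m_sum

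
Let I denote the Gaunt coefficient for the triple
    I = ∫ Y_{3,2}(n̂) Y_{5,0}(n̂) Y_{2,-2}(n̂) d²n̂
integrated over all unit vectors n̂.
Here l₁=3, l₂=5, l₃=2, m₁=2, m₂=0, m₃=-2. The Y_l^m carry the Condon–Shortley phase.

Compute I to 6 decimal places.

Checks pass: Σm=0; 10 even; l₃=2∈[2,8].
(2·3+1)(2·5+1)(2·2+1) = 385
Δ: 6! 0! 4! / 11! → 1/2310
sum: t=3:−1/144 = -1/144
3j²(3 5 2; 0 0 0) = Δ·Π!·Σ² = 10/231  (sign -1)
sum: t=1:−1/2880 = -1/2880
3j²(3 5 2; 2 0 -2) = Δ·Π!·Σ² = 1/462  (sign -1)
combine: 4πI² = 385·10/231·1/462 = 25/693
take √, sign +1: I = 0.05357948

0.053579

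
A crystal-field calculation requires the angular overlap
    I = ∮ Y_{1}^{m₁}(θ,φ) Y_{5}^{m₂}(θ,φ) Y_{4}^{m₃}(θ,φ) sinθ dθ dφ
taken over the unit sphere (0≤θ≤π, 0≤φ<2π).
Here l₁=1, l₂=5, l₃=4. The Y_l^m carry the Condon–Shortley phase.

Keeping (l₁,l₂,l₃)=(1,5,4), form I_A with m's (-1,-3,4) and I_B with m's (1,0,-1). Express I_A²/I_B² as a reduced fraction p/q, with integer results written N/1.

1/10

Same 1,5,4: normalisation and zero-m 3j drop out of the ratio.
A: Δ: 2! 0! 8! / 11! → 1/495; sum: t=2:+1/80640 = 1/80640; 3j²(1 5 4; -1 -3 4) = Δ·Π!·Σ² = 1/495  (sign +1)
B: Δ: 2! 0! 8! / 11! → 1/495; sum: t=0:+1/1440 = 1/1440; 3j²(1 5 4; 1 0 -1) = Δ·Π!·Σ² = 2/99  (sign -1)
I_A²/I_B² = (1/495)/(2/99) = 1/10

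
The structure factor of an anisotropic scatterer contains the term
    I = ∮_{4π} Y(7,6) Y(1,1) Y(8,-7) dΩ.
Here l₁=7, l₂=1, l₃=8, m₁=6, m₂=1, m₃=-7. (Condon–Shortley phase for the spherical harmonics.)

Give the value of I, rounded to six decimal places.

Rules hold: Σm=0, L=16 even, 6≤8≤8.
N = 15·3·17 = 765
Δ = 0!·14!·2!/17! = 1/2040
Racah Σ t=0..0: t=0:+1/25401600 = 1/25401600
⇒ 3j(7 1 8; 0 0 0)² = 8/255, sgn +1
Racah Σ t=0..0: t=0:+1/12454041600 = 1/12454041600
⇒ 3j(7 1 8; 6 1 -7)² = 7/136, sgn -1
4πI² = N·(3j₀)²·(3jₘ)² = 21/17
I = -1·√(1.23529/4π) = -0.31353083

-0.313531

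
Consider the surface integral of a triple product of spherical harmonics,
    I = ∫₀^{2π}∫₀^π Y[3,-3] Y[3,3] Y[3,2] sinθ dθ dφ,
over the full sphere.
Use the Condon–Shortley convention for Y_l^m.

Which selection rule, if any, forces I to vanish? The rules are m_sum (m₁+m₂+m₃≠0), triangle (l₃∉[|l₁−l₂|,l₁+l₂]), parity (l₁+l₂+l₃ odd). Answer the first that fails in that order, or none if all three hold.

Σmᵢ = 2  ✗
l₃∈[|l₁−l₂|,l₁+l₂]=[0,6], have l₃=3
Σlᵢ = 9 ⇒ odd

m_sum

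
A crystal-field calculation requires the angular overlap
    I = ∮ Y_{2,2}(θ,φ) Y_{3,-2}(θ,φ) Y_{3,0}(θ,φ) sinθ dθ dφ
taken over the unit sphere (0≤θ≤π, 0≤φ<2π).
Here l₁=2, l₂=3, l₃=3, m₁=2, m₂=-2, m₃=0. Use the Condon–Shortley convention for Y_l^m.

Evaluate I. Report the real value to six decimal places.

-0.188063

Checks pass: Σm=0; 8 even; l₃=3∈[1,5].
(2·2+1)(2·3+1)(2·3+1) = 245
Δ: 2! 2! 4! / 9! → 1/3780
sum: t=0:+1/24 t=1:−1/4 t=2:+1/24 = -1/6
3j²(2 3 3; 0 0 0) = Δ·Π!·Σ² = 4/105  (sign +1)
sum: t=0:+1/24 = 1/24
3j²(2 3 3; 2 -2 0) = Δ·Π!·Σ² = 1/21  (sign -1)
combine: 4πI² = 245·4/105·1/21 = 4/9
take √, sign -1: I = -0.18806319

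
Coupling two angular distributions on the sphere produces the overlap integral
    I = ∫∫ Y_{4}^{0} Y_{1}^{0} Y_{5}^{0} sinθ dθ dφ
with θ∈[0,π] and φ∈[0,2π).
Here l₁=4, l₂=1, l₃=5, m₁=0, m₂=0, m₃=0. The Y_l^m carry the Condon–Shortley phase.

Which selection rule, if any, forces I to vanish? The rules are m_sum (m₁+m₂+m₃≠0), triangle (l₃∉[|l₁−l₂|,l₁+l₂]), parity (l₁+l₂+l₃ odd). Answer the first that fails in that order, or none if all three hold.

none

m₁+m₂+m₃ = 0 + 0 + 0 = 0  ✓
triangle: |4−1|=3 ≤ l₃=5 ≤ 4+1=5  ✓
parity: l₁+l₂+l₃ = 10 is even  ✓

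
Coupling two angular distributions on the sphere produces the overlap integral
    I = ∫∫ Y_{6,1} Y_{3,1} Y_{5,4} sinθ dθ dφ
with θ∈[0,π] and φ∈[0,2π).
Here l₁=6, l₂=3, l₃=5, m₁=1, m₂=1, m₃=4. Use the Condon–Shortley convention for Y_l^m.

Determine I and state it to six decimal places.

0.000000

Σmᵢ = 6 ≠ 0, so the φ-integral vanishes; I = 0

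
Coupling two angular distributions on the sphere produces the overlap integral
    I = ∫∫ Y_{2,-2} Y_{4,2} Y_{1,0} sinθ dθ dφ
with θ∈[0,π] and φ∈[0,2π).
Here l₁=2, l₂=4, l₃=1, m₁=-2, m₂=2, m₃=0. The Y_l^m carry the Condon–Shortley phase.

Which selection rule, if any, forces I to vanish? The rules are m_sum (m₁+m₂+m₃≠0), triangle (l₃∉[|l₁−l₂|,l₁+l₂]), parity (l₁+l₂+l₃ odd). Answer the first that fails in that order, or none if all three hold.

Σmᵢ = 0  ✓
l₃∈[|l₁−l₂|,l₁+l₂]=[2,6], have l₃=1  ✗
Σlᵢ = 7 ⇒ odd

triangle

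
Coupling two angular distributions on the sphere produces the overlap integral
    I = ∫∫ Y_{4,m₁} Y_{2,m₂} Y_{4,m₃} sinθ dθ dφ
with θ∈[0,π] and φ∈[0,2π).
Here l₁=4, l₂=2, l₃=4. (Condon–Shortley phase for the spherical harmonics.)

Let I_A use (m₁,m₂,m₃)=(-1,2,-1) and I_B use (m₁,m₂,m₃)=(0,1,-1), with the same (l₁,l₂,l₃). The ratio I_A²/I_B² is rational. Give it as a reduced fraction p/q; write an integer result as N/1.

Shared (l₁,l₂,l₃)=(4,2,4): N and (l;000)² cancel in I_A²/I_B².
A: Δ = 2!·6!·2!/11! = 1/13860; Racah Σ t=2..2: t=2:+1/144 = 1/144; ⇒ 3j(4 2 4; -1 2 -1)² = 10/231, sgn -1
B: Δ = 2!·6!·2!/11! = 1/13860; Racah Σ t=1..2: t=1:−1/72 t=2:+1/96 = -1/288; ⇒ 3j(4 2 4; 0 1 -1)² = 1/462, sgn +1
I_A²/I_B² = (10/231)/(1/462) = 20/1

20/1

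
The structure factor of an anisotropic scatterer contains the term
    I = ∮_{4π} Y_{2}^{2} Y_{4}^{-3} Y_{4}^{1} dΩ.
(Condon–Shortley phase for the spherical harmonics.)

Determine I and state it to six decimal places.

0.159270

Checks pass: Σm=0; 10 even; l₃=4∈[2,6].
(2·2+1)(2·4+1)(2·4+1) = 405
Δ: 2! 2! 6! / 11! → 1/13860
sum: t=0:+1/192 t=1:−1/36 t=2:+1/192 = -5/288
3j²(2 4 4; 0 0 0) = Δ·Π!·Σ² = 20/693  (sign -1)
sum: t=0:+1/480 = 1/480
3j²(2 4 4; 2 -3 1) = Δ·Π!·Σ² = 3/110  (sign -1)
combine: 4πI² = 405·20/693·3/110 = 270/847
take √, sign +1: I = 0.15927046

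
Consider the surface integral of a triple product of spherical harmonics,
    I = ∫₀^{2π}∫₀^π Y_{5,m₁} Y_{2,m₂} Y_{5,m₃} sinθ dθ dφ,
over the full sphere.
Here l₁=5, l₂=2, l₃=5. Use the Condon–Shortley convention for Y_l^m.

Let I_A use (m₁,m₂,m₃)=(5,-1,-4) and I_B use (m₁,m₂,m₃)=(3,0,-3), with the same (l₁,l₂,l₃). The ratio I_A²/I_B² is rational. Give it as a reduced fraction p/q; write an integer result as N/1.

l's match ⇒ only the (l;m) 3-j factors differ between A and B.
A: triangle coeff Δ(5,2,5) = 1/38610; Σ_t [0,0]: t=0:+1/80640 = 1/80640; (3j)²=9/286 [(5 2 5; 5 -1 -4)], sign=-1
B: triangle coeff Δ(5,2,5) = 1/38610; Σ_t [0,2]: t=0:+1/5760 t=1:−1/5040 t=2:+1/161280 = -1/53760; (3j)²=1/4290 [(5 2 5; 3 0 -3)], sign=-1
I_A²/I_B² = (9/286)/(1/4290) = 135/1

135/1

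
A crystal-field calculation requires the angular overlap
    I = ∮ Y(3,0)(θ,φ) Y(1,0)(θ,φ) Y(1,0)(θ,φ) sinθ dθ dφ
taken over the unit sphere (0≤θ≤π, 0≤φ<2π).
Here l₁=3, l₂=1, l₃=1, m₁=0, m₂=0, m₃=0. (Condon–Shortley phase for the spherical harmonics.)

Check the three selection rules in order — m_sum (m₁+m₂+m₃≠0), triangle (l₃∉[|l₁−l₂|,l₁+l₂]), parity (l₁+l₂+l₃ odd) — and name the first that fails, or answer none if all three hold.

m₁+m₂+m₃ = 0 + 0 + 0 = 0  ✓
triangle: |3−1|=2 ≤ l₃=1 ≤ 3+1=4  ✗
parity: l₁+l₂+l₃ = 5 is odd

triangle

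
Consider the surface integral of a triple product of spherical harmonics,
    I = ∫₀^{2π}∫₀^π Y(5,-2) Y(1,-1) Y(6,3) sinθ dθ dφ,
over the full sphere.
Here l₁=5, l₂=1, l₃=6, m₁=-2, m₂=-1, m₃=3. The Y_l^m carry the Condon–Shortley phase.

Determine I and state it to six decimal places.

-0.245154

Rules hold: Σm=0, L=12 even, 4≤6≤6.
N = 11·3·13 = 429
Δ = 0!·10!·2!/13! = 1/858
Racah Σ t=0..0: t=0:+1/14400 = 1/14400
⇒ 3j(5 1 6; 0 0 0)² = 6/143, sgn +1
Racah Σ t=0..0: t=0:+1/60480 = 1/60480
⇒ 3j(5 1 6; -2 -1 3)² = 6/143, sgn -1
4πI² = N·(3j₀)²·(3jₘ)² = 108/143
I = -1·√(0.755245/4π) = -0.24515397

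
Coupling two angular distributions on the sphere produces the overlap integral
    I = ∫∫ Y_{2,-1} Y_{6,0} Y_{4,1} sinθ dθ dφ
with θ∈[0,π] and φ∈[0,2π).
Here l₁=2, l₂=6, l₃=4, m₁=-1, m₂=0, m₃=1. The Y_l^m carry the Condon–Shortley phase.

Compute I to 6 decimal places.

Checks pass: Σm=0; 12 even; l₃=4∈[4,8].
(2·2+1)(2·6+1)(2·4+1) = 585
Δ: 4! 0! 8! / 13! → 1/6435
sum: t=2:+1/2304 = 1/2304
3j²(2 6 4; 0 0 0) = Δ·Π!·Σ² = 5/143  (sign +1)
sum: t=3:−1/4320 = -1/4320
3j²(2 6 4; -1 0 1) = Δ·Π!·Σ² = 8/429  (sign +1)
combine: 4πI² = 585·5/143·8/429 = 600/1573
take √, sign +1: I = 0.17422334

0.174223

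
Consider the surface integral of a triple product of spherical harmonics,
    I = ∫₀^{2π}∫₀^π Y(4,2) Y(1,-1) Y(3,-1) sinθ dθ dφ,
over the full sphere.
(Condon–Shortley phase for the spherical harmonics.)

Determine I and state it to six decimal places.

0.238414

Rules hold: Σm=0, L=8 even, 3≤3≤5.
N = 9·3·7 = 189
Δ = 2!·6!·0!/9! = 1/252
Racah Σ t=1..1: t=1:−1/36 = -1/36
⇒ 3j(4 1 3; 0 0 0)² = 4/63, sgn +1
Racah Σ t=0..0: t=0:+1/96 = 1/96
⇒ 3j(4 1 3; 2 -1 -1)² = 5/84, sgn +1
4πI² = N·(3j₀)²·(3jₘ)² = 5/7
I = +1·√(0.714286/4π) = 0.23841361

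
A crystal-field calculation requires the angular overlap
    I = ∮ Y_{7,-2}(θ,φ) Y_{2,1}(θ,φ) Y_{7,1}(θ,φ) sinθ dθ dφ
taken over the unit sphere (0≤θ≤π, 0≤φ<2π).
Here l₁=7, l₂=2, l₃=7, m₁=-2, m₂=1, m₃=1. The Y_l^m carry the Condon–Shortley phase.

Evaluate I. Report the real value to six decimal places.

Rules hold: Σm=0, L=16 even, 5≤7≤9.
N = 15·5·15 = 1125
Δ = 2!·12!·2!/17! = 1/185640
Racah Σ t=0..2: t=0:+1/2419200 t=1:−1/518400 t=2:+1/2419200 = -1/907200
⇒ 3j(7 2 7; 0 0 0)² = 56/3315, sgn +1
Racah Σ t=1..2: t=1:−1/1935360 t=2:+1/1209600 = 1/3225600
⇒ 3j(7 2 7; -2 1 1)² = 243/61880, sgn +1
4πI² = N·(3j₀)²·(3jₘ)² = 3645/48841
I = +1·√(0.0746299/4π) = 0.07706400

0.077064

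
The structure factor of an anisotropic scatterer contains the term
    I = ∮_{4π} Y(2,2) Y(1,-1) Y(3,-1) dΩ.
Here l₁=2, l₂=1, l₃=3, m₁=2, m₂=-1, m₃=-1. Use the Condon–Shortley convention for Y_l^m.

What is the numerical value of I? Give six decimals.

-0.082589

Checks pass: Σm=0; 6 even; l₃=3∈[1,3].
(2·2+1)(2·1+1)(2·3+1) = 105
Δ: 0! 4! 2! / 7! → 1/105
sum: t=0:+1/4 = 1/4
3j²(2 1 3; 0 0 0) = Δ·Π!·Σ² = 3/35  (sign -1)
sum: t=0:+1/48 = 1/48
3j²(2 1 3; 2 -1 -1) = Δ·Π!·Σ² = 1/105  (sign +1)
combine: 4πI² = 105·3/35·1/105 = 3/35
take √, sign -1: I = -0.08258890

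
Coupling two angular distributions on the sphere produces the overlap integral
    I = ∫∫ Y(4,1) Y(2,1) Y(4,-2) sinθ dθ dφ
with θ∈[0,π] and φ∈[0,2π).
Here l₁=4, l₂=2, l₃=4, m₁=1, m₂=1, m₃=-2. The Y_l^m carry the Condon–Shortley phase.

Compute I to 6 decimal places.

0.127700

Rules hold: Σm=0, L=10 even, 2≤4≤6.
N = 9·5·9 = 405
Δ = 2!·6!·2!/11! = 1/13860
Racah Σ t=0..2: t=0:+1/192 t=1:−1/36 t=2:+1/192 = -5/288
⇒ 3j(4 2 4; 0 0 0)² = 20/693, sgn -1
Racah Σ t=1..2: t=1:−1/96 t=2:+1/240 = -1/160
⇒ 3j(4 2 4; 1 1 -2)² = 27/1540, sgn -1
4πI² = N·(3j₀)²·(3jₘ)² = 1215/5929
I = +1·√(0.204925/4π) = 0.12770047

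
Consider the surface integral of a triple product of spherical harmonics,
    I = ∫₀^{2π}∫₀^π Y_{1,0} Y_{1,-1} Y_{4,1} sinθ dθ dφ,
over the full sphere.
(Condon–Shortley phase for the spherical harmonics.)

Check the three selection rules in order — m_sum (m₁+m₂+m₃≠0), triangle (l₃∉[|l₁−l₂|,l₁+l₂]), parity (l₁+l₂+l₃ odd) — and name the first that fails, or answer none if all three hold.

Σmᵢ = 0  ✓
l₃∈[|l₁−l₂|,l₁+l₂]=[0,2], have l₃=4  ✗
Σlᵢ = 6 ⇒ even

triangle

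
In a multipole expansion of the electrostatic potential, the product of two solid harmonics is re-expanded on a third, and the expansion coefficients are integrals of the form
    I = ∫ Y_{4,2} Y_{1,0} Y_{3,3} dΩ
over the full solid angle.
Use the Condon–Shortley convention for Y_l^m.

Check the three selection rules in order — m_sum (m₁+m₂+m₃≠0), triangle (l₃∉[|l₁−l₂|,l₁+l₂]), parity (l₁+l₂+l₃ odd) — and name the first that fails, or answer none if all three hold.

azimuthal sum: 2 + 0 + 3 = 5  ✗
3 ≤ 3 ≤ 5 (triangle on l)
L = 4 + 1 + 3 = 8 (even)

m_sum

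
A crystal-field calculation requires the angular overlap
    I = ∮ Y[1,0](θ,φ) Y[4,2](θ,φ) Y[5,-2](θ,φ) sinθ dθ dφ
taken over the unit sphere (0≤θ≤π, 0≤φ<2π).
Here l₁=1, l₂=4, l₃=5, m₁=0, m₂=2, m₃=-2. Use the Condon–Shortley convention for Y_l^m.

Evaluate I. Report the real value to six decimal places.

Rules hold: Σm=0, L=10 even, 3≤5≤5.
N = 3·9·11 = 297
Δ = 0!·2!·8!/11! = 1/495
Racah Σ t=0..0: t=0:+1/576 = 1/576
⇒ 3j(1 4 5; 0 0 0)² = 5/99, sgn -1
Racah Σ t=0..0: t=0:+1/1440 = 1/1440
⇒ 3j(1 4 5; 0 2 -2)² = 7/165, sgn -1
4πI² = N·(3j₀)²·(3jₘ)² = 7/11
I = +1·√(0.636364/4π) = 0.22503380

0.225034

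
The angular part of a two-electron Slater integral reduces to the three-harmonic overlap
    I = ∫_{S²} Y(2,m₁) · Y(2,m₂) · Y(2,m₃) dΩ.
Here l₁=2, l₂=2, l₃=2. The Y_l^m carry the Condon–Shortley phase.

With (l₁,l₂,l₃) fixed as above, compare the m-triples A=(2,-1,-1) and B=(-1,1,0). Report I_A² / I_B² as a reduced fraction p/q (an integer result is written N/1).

6/1

l's match ⇒ only the (l;m) 3-j factors differ between A and B.
A: triangle coeff Δ(2,2,2) = 1/630; Σ_t [0,0]: t=0:+1/4 = 1/4; (3j)²=3/35 [(2 2 2; 2 -1 -1)], sign=-1
B: triangle coeff Δ(2,2,2) = 1/630; Σ_t [1,2]: t=1:−1/4 t=2:+1/2 = 1/4; (3j)²=1/70 [(2 2 2; -1 1 0)], sign=+1
I_A²/I_B² = (3/35)/(1/70) = 6/1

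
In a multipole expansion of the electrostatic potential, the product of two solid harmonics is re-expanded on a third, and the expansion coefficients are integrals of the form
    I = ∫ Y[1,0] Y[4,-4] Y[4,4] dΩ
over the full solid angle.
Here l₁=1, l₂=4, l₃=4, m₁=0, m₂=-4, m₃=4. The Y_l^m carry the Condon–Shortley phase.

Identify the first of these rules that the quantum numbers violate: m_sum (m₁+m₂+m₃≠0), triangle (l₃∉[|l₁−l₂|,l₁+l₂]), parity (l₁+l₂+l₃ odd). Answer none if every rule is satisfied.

Σmᵢ = 0  ✓
l₃∈[|l₁−l₂|,l₁+l₂]=[3,5], have l₃=4  ✓
Σlᵢ = 9 ⇒ odd  ✗

parity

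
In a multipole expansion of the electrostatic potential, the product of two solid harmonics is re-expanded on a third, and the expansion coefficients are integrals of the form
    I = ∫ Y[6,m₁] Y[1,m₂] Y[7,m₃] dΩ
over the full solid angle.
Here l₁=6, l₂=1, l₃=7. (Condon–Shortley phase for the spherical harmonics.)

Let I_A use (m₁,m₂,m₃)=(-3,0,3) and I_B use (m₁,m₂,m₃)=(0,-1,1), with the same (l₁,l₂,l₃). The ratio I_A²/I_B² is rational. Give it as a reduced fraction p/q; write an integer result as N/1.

10/7

l's match ⇒ only the (l;m) 3-j factors differ between A and B.
A: triangle coeff Δ(6,1,7) = 1/1365; Σ_t [0,0]: t=0:+1/2177280 = 1/2177280; (3j)²=8/273 [(6 1 7; -3 0 3)], sign=+1
B: triangle coeff Δ(6,1,7) = 1/1365; Σ_t [0,0]: t=0:+1/1036800 = 1/1036800; (3j)²=4/195 [(6 1 7; 0 -1 1)], sign=+1
I_A²/I_B² = (8/273)/(4/195) = 10/7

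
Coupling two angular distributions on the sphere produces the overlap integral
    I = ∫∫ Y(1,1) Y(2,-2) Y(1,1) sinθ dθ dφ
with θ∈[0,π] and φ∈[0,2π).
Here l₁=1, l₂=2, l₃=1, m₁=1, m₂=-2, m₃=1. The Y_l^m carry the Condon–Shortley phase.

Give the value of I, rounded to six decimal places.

Rules hold: Σm=0, L=4 even, 1≤1≤3.
N = 3·5·3 = 45
Δ = 2!·0!·2!/5! = 1/30
Racah Σ t=1..1: t=1:−1/1 = -1/1
⇒ 3j(1 2 1; 0 0 0)² = 2/15, sgn +1
Racah Σ t=0..0: t=0:+1/4 = 1/4
⇒ 3j(1 2 1; 1 -2 1)² = 1/5, sgn +1
4πI² = N·(3j₀)²·(3jₘ)² = 6/5
I = +1·√(1.2/4π) = 0.30901936

0.309019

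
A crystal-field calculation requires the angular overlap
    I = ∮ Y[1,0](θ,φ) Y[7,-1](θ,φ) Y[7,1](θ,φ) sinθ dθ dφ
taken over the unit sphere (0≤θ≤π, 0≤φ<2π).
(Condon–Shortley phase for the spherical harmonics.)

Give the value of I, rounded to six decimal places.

0.000000

l₁+l₂+l₃=15 is odd: 3j(l;000)=0 ⇒ I=0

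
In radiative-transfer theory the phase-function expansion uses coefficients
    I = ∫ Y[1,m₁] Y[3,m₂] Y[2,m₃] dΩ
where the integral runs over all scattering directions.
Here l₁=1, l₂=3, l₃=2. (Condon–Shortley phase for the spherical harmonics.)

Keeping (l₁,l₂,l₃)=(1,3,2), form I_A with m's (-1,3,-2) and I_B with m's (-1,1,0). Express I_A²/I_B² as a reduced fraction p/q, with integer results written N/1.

5/2

l's match ⇒ only the (l;m) 3-j factors differ between A and B.
A: triangle coeff Δ(1,3,2) = 1/105; Σ_t [2,2]: t=2:+1/48 = 1/48; (3j)²=1/7 [(1 3 2; -1 3 -2)], sign=+1
B: triangle coeff Δ(1,3,2) = 1/105; Σ_t [2,2]: t=2:+1/8 = 1/8; (3j)²=2/35 [(1 3 2; -1 1 0)], sign=+1
I_A²/I_B² = (1/7)/(2/35) = 5/2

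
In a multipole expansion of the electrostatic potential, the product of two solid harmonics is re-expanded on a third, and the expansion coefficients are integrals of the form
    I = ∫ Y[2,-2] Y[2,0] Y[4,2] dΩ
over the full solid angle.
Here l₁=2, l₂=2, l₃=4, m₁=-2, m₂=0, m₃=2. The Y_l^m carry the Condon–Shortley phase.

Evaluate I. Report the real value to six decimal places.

Rules hold: Σm=0, L=8 even, 0≤4≤4.
N = 5·5·9 = 225
Δ = 0!·4!·4!/9! = 1/630
Racah Σ t=0..0: t=0:+1/16 = 1/16
⇒ 3j(2 2 4; 0 0 0)² = 2/35, sgn +1
Racah Σ t=0..0: t=0:+1/96 = 1/96
⇒ 3j(2 2 4; -2 0 2)² = 1/42, sgn +1
4πI² = N·(3j₀)²·(3jₘ)² = 15/49
I = +1·√(0.306122/4π) = 0.15607835

0.156078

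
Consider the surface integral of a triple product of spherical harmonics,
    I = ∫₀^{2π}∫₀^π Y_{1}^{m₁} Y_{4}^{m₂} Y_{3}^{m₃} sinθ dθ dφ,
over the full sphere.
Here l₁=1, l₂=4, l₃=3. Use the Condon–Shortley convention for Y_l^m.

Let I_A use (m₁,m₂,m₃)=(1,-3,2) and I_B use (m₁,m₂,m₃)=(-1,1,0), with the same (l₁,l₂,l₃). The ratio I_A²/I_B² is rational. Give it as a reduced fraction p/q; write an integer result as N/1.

Shared (l₁,l₂,l₃)=(1,4,3): N and (l;000)² cancel in I_A²/I_B².
A: Δ = 2!·0!·6!/9! = 1/252; Racah Σ t=0..0: t=0:+1/240 = 1/240; ⇒ 3j(1 4 3; 1 -3 2)² = 1/12, sgn -1
B: Δ = 2!·0!·6!/9! = 1/252; Racah Σ t=2..2: t=2:+1/72 = 1/72; ⇒ 3j(1 4 3; -1 1 0)² = 5/126, sgn -1
I_A²/I_B² = (1/12)/(5/126) = 21/10

21/10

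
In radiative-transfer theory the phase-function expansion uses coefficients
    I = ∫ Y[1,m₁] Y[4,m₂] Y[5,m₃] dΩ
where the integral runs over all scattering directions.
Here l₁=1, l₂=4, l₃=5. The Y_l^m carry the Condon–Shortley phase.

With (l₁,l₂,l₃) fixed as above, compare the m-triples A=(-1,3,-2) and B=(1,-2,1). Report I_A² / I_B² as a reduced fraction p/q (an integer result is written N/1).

1/2

Same 1,4,5: normalisation and zero-m 3j drop out of the ratio.
A: Δ: 0! 2! 8! / 11! → 1/495; sum: t=0:+1/10080 = 1/10080; 3j²(1 4 5; -1 3 -2) = Δ·Π!·Σ² = 1/165  (sign -1)
B: Δ: 0! 2! 8! / 11! → 1/495; sum: t=0:+1/2880 = 1/2880; 3j²(1 4 5; 1 -2 1) = Δ·Π!·Σ² = 2/165  (sign +1)
I_A²/I_B² = (1/165)/(2/165) = 1/2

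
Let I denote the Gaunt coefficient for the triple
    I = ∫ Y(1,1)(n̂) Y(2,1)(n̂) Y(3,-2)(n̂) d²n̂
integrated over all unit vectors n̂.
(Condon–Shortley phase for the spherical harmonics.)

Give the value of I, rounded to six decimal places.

Checks pass: Σm=0; 6 even; l₃=3∈[1,3].
(2·1+1)(2·2+1)(2·3+1) = 105
Δ: 0! 2! 4! / 7! → 1/105
sum: t=0:+1/4 = 1/4
3j²(1 2 3; 0 0 0) = Δ·Π!·Σ² = 3/35  (sign -1)
sum: t=0:+1/12 = 1/12
3j²(1 2 3; 1 1 -2) = Δ·Π!·Σ² = 2/21  (sign -1)
combine: 4πI² = 105·3/35·2/21 = 6/7
take √, sign +1: I = 0.26116903

0.261169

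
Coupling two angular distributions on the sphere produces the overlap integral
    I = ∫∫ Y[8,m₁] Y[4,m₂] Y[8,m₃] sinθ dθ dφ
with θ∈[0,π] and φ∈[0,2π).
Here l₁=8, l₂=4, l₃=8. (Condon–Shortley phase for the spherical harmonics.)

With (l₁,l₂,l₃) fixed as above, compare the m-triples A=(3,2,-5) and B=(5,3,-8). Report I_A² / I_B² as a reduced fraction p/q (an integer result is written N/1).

Same 8,4,8: normalisation and zero-m 3j drop out of the ratio.
A: Δ: 4! 12! 4! / 21! → 1/185175900; sum: t=2:+1/209018880 t=3:−1/261273600 t=4:+1/3832012800 = 1/821145600; 3j²(8 4 8; 3 2 -5) = Δ·Π!·Σ² = 2/969  (sign -1)
B: Δ: 4! 12! 4! / 21! → 1/185175900; sum: t=3:−1/68976230400 = -1/68976230400; 3j²(8 4 8; 5 3 -8) = Δ·Π!·Σ² = 13/2907  (sign -1)
I_A²/I_B² = (2/969)/(13/2907) = 6/13

6/13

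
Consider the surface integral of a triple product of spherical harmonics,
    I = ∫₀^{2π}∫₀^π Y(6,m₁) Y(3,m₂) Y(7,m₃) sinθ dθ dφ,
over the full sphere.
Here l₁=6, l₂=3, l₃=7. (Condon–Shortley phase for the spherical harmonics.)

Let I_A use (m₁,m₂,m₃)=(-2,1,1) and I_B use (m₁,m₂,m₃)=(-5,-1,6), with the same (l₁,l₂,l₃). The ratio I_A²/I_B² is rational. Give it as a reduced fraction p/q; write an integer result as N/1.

l's match ⇒ only the (l;m) 3-j factors differ between A and B.
A: triangle coeff Δ(6,3,7) = 1/2042040; Σ_t [0,2]: t=0:+1/3870720 t=1:−1/181440 t=2:+1/138240 = 23/11612160; (3j)²=529/204204 [(6 3 7; -2 1 1)], sign=+1
B: triangle coeff Δ(6,3,7) = 1/2042040; Σ_t [1,2]: t=1:−1/21772800 t=2:+1/17418240 = 1/87091200; (3j)²=11/14280 [(6 3 7; -5 -1 6)], sign=-1
I_A²/I_B² = (529/204204)/(11/14280) = 5290/1573

5290/1573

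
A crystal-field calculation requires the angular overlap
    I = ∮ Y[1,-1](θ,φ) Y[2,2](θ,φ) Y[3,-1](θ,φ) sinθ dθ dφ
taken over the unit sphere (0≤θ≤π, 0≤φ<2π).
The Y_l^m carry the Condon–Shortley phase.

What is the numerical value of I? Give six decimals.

m-sum 0 ✓  L=6 even ✓  1≤3≤3 ✓
Π(2lᵢ+1) = 3×5×7 = 105
triangle coeff Δ(1,2,3) = 1/105
Σ_t [0,0]: t=0:+1/4 = 1/4
(3j)²=3/35 [(1 2 3; 0 0 0)], sign=-1
Σ_t [0,0]: t=0:+1/48 = 1/48
(3j)²=1/105 [(1 2 3; -1 2 -1)], sign=+1
⇒ 4πI² = 3/35
I = (-1)√(3/35/(4π)) = -0.08258890

-0.082589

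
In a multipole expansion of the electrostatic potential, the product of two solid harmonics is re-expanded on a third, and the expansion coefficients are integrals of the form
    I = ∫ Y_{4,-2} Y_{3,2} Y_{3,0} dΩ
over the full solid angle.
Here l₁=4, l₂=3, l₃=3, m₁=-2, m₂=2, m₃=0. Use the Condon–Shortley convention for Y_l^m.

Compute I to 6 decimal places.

Rules hold: Σm=0, L=10 even, 1≤3≤7.
N = 9·7·7 = 441
Δ = 4!·4!·2!/11! = 1/34650
Racah Σ t=1..3: t=1:−1/72 t=2:+1/16 t=3:−1/72 = 5/144
⇒ 3j(4 3 3; 0 0 0)² = 2/77, sgn -1
Racah Σ t=3..4: t=3:−1/72 t=4:+1/96 = -1/288
⇒ 3j(4 3 3; -2 2 0)² = 1/462, sgn +1
4πI² = N·(3j₀)²·(3jₘ)² = 3/121
I = -1·√(0.0247934/4π) = -0.04441841

-0.044418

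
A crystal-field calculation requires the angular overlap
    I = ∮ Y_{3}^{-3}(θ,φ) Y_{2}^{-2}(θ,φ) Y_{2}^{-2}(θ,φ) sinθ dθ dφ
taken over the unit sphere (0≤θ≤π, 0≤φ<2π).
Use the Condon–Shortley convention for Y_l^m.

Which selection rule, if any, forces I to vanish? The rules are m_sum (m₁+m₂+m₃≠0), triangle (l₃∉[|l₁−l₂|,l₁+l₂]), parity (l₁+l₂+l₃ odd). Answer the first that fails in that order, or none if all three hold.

m_sum

Σmᵢ = -7  ✗
l₃∈[|l₁−l₂|,l₁+l₂]=[1,5], have l₃=2
Σlᵢ = 7 ⇒ odd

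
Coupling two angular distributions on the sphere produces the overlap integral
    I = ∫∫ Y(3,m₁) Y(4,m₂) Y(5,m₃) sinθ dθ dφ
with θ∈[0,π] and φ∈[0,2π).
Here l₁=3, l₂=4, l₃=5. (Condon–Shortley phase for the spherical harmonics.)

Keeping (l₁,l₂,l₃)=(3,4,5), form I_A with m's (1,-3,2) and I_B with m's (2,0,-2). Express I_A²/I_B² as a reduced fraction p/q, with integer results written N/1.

l's match ⇒ only the (l;m) 3-j factors differ between A and B.
A: triangle coeff Δ(3,4,5) = 1/180180; Σ_t [0,1]: t=0:+1/960 t=1:−1/4320 = 7/8640; (3j)²=343/12870 [(3 4 5; 1 -3 2)], sign=-1
B: triangle coeff Δ(3,4,5) = 1/180180; Σ_t [0,1]: t=0:+1/576 t=1:−1/864 = 1/1728; (3j)²=5/1287 [(3 4 5; 2 0 -2)], sign=-1
I_A²/I_B² = (343/12870)/(5/1287) = 343/50

343/50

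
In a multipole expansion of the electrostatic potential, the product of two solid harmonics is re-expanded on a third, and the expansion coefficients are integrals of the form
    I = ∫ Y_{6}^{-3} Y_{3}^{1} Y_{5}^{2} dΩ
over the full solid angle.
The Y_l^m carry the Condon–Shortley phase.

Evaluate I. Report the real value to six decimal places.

Checks pass: Σm=0; 14 even; l₃=5∈[3,9].
(2·6+1)(2·3+1)(2·5+1) = 1001
Δ: 4! 8! 2! / 15! → 1/675675
sum: t=1:−1/8640 t=2:+1/2304 t=3:−1/8640 = 7/34560
3j²(6 3 5; 0 0 0) = Δ·Π!·Σ² = 7/429  (sign -1)
sum: t=2:+1/40320 t=3:−1/8640 t=4:+1/34560 = -1/16128
3j²(6 3 5; -3 1 2) = Δ·Π!·Σ² = 18/1001  (sign +1)
combine: 4πI² = 1001·7/429·18/1001 = 42/143
take √, sign -1: I = -0.15288036

-0.152880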